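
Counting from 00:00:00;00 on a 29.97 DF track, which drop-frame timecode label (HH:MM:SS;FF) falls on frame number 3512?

00:01:57;04

Ten DF minutes hold 17982 frames, so frame 3512 lies in block 0 (frames 0–17981) with 3512 frames into that block.
The block's first minute is 1800 frames and the rest 1798 each; 3512 frames reaches minute 1, so 0 × 18 + 1 × 2 = 2 labels have been skipped so far.
Adding those back, label number 3512 + 2 = 3514 at 30 labels/s is 117 s + 4 f = 0 h 1 min 57 s frame 4, i.e. 00:01:57;04.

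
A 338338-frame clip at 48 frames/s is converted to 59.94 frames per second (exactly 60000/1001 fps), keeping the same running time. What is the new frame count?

Target frames = source frames × (target rate / source rate) = 338338 × (60000/1001)/(48) = 338338 × 1250/1001 = 422500.

422500 frames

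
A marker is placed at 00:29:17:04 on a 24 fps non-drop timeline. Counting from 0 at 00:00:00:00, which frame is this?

42172

Total seconds to the label: (0 × 3600 + 29 × 60 + 17) = 1757.
Frame index = 1757 × 24 + 4 = 42172.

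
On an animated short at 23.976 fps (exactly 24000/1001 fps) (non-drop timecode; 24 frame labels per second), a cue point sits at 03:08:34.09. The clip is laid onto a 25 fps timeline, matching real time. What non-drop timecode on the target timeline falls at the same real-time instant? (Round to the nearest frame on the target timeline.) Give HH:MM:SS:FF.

03:08:45:17

Source frame index: (3×3600 + 8×60 + 34) × 24 + 9 = 271545.
Real time: 271545 / (24000/1001) = 18121103/1600 s.
Target frame: (18121103/1600) × (25) = 18121103/64 ≈ 283142.234 → 283142.
At 25 labels/s: frame 283142 → 03:08:45:17.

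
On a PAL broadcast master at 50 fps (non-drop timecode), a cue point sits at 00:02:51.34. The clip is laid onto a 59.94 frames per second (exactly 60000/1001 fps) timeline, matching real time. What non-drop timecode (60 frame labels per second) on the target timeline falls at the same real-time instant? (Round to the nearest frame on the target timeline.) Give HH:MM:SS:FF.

Source frame index: (0×3600 + 2×60 + 51) × 50 + 34 = 8584.
Real time: 8584 / (50) = 4292/25 s.
Target frame: (4292/25) × (60000/1001) = 10300800/1001 ≈ 10290.509 → 10291.
At 60 labels/s: frame 10291 → 00:02:51:31.

00:02:51:31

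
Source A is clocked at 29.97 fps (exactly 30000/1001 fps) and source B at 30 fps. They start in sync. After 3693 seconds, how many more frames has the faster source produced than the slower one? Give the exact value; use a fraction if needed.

A emits 30000/1001 × 3693 = 110790000/1001 frames; B emits 30 × 3693 = 110790.
Difference = 110790/1001 frames (≈ 110.6793); B is ahead of A.

110790/1001 frames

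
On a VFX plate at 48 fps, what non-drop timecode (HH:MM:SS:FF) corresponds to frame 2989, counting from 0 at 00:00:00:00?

2989 ÷ 48 = 62 full seconds, remainder 13 frames.
62 s = 0 h 1 min 2 s.
Timecode: 00:01:02:13.

00:01:02:13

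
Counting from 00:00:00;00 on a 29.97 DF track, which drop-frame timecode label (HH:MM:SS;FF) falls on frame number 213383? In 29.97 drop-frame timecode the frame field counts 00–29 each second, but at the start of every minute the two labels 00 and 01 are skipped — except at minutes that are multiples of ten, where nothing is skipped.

01:58:39;27

Each 10-minute DF block holds 10 × 60 × 30 − 9 × 2 = 17982 frames. 213383 ÷ 17982 → 11 full blocks, remainder 15581.
Within the partial block the first minute is 1800 frames and each further minute 1798, so 8 further minute boundaries passed. Total skipped labels = 18 × 11 + 2 × 8 = 214.
Non-drop label index = 213383 + 214 = 213597; at 30 labels/s that is 01:58:39:27, i.e. DF 01:58:39;27.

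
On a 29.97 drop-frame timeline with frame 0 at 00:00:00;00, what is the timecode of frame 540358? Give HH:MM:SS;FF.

Each 10-minute DF block holds 10 × 60 × 30 − 9 × 2 = 17982 frames. 540358 ÷ 17982 → 30 full blocks, remainder 898.
Within the partial block the first minute is 1800 frames and each further minute 1798, so 0 further minute boundaries passed. Total skipped labels = 18 × 30 + 2 × 0 = 540.
Non-drop label index = 540358 + 540 = 540898; at 30 labels/s that is 05:00:29:28, i.e. DF 05:00:29;28.

05:00:29;28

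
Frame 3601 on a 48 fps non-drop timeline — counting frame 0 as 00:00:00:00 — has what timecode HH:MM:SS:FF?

3601 ÷ 48 = 75 full seconds, remainder 1 frame.
75 s = 0 h 1 min 15 s.
Timecode: 00:01:15:01.

00:01:15:01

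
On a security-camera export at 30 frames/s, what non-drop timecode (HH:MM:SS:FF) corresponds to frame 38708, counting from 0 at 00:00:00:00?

00:21:30:08

38708 ÷ 30 = 1290 full seconds, remainder 8 frames.
1290 s = 0 h 21 min 30 s.
Timecode: 00:21:30:08.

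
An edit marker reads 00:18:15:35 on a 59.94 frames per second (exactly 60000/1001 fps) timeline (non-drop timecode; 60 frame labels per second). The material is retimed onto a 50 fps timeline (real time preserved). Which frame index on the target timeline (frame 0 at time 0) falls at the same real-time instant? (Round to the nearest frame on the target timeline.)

Source frame index: (0×3600 + 18×60 + 15) × 60 + 35 = 65735.
Real time: 65735 / (60000/1001) = 13160147/12000 s.
Target frame: (13160147/12000) × (50) = 13160147/240 ≈ 54833.946 → 54834.

frame 54834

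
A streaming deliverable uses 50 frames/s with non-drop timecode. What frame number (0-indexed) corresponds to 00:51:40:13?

Total seconds to the label: (0 × 3600 + 51 × 60 + 40) = 3100.
Frame index = 3100 × 50 + 13 = 155013.

frame 155013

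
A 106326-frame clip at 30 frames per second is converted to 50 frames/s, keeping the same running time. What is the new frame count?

Frames at target rate = 106326 × (50) / (30) = 177210.

177210 frames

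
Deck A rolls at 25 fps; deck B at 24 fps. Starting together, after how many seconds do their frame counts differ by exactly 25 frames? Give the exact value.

25 seconds

The gap grows by |24 − 25| = 1 frame per second.
Time for a 25-frame gap: 25 ÷ (1) = 25 s.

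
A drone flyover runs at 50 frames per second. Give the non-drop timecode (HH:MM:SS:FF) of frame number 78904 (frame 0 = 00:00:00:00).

00:26:18:04

78904 ÷ 50 = 1578 full seconds, remainder 4 frames.
1578 s = 0 h 26 min 18 s.
Timecode: 00:26:18:04.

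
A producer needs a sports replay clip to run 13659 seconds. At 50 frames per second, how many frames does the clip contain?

Frames = 13659 × 50 = 682950.

682950 frames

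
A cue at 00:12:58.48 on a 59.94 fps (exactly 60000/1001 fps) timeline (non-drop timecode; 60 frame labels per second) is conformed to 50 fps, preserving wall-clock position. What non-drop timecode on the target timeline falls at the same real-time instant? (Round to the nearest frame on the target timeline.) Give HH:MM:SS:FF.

00:12:59:29

Source frame index: (0×3600 + 12×60 + 58) × 60 + 48 = 46728.
Real time: 46728 / (60000/1001) = 1948947/2500 s.
Target frame: (1948947/2500) × (50) = 1948947/50 ≈ 38978.940 → 38979.
At 50 labels/s: frame 38979 → 00:12:59:29.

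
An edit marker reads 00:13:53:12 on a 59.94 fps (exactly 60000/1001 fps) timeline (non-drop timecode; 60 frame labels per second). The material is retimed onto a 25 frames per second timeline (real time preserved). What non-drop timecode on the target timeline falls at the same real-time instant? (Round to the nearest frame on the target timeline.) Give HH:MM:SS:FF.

00:13:54:01

Source frame index: (0×3600 + 13×60 + 53) × 60 + 12 = 49992.
Real time: 49992 / (60000/1001) = 2085083/2500 s.
Target frame: (2085083/2500) × (25) = 2085083/100 ≈ 20850.830 → 20851.
At 25 labels/s: frame 20851 → 00:13:54:01.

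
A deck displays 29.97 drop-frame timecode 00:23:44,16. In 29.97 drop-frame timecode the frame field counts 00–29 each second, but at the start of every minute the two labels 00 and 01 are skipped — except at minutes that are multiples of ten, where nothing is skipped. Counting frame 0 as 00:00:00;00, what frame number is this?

Complete 10-minute blocks: 2, each 17982 frames → 35964.
Remaining 3 whole minutes in the current block: 1800 + 2 × 1798 = 5396 frames.
Within the current minute: 44 × 30 + 16 − 2 = 1334 (labels ;00/;01 skipped at this minute). Total = 35964 + 5396 + 1334 = 42694.

42694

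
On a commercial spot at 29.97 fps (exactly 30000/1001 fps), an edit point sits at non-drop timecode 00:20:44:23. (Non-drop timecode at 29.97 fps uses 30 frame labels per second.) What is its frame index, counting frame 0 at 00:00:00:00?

Total seconds to the label: (0 × 3600 + 20 × 60 + 44) = 1244.
Frame index = 1244 × 30 + 23 = 37343.

37343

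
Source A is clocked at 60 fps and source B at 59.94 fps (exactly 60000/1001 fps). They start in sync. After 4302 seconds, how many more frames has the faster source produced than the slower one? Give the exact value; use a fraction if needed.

A emits 60 × 4302 = 258120 frames; B emits 60000/1001 × 4302 = 258120000/1001.
Difference = 258120/1001 frames (≈ 257.8621); B is behind A.

258120/1001 frames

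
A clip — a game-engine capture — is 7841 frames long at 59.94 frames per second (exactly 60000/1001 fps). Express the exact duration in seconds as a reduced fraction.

7848841/60000 seconds

Running time = 7841 ÷ (60000/1001) = 7841 × 1001/60000 = 7848841/60000 s.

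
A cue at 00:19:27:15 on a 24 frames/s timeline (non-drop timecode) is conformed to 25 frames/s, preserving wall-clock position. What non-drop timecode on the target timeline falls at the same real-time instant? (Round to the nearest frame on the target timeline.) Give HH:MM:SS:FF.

Source frame index: (0×3600 + 19×60 + 27) × 24 + 15 = 28023.
Real time: 28023 / (24) = 9341/8 s.
Target frame: (9341/8) × (25) = 233525/8 ≈ 29190.625 → 29191.
At 25 labels/s: frame 29191 → 00:19:27:16.

00:19:27:16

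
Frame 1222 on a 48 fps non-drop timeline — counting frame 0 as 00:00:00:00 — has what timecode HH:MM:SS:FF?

1222 ÷ 48 = 25 full seconds, remainder 22 frames.
25 s = 0 h 0 min 25 s.
Timecode: 00:00:25:22.

00:00:25:22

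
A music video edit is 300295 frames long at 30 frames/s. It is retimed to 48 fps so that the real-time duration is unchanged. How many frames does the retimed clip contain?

Target frames = source frames × (target rate / source rate) = 300295 × (48)/(30) = 300295 × 8/5 = 480472.

480472 frames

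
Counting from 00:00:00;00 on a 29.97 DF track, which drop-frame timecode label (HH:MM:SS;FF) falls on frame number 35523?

Each 10-minute DF block holds 10 × 60 × 30 − 9 × 2 = 17982 frames. 35523 ÷ 17982 → 1 full block, remainder 17541.
Within the partial block the first minute is 1800 frames and each further minute 1798, so 9 further minute boundaries passed. Total skipped labels = 18 × 1 + 2 × 9 = 36.
Non-drop label index = 35523 + 36 = 35559; at 30 labels/s that is 00:19:45:09, i.e. DF 00:19:45;09.

00:19:45;09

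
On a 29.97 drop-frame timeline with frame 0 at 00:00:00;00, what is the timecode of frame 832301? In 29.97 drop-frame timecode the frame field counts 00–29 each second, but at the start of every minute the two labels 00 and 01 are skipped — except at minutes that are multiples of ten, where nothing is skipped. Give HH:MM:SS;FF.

07:42:51;03

Ten DF minutes hold 17982 frames, so frame 832301 lies in block 46 (frames 827172–845153) with 5129 frames into that block.
The block's first minute is 1800 frames and the rest 1798 each; 5129 frames reaches minute 2, so 46 × 18 + 2 × 2 = 832 labels have been skipped so far.
Adding those back, label number 832301 + 832 = 833133 at 30 labels/s is 27771 s + 3 f = 7 h 42 min 51 s frame 3, i.e. 07:42:51;03.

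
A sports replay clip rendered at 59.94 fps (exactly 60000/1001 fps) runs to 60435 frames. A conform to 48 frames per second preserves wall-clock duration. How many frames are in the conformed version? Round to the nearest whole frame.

48396 frames

Frames at target rate = 60435 × (48) / (60000/1001) = 12099087/250 ≈ 48396.348.
Nearest whole frame: 48396.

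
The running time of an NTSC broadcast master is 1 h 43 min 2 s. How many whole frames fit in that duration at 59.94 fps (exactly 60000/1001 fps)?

370549 frames

1 h 43 min 2 s = 6182 s.
Frames = 6182 × 60000/1001 = 33720000/91 ≈ 370549.4505.
Complete frames: 370549.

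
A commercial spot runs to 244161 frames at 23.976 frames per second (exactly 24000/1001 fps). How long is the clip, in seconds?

Running time = 244161 / (24000/1001) = 10183.548375 s.

10183.548375 seconds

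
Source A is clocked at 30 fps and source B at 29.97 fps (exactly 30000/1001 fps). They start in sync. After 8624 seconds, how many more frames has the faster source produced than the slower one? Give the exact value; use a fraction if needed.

3360/13 frames

A emits 30 × 8624 = 258720 frames; B emits 30000/1001 × 8624 = 3360000/13.
Difference = 3360/13 frames (≈ 258.4615); B is behind A.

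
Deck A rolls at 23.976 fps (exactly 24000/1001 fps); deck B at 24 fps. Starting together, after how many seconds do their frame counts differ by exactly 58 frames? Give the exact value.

29029/12 seconds

The gap grows by |24 − 24000/1001| = 24/1001 frames per second.
Time for a 58-frame gap: 58 ÷ (24/1001) = 29029/12 s.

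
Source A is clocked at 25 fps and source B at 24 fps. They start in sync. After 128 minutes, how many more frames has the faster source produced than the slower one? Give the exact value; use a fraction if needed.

7680 frames

128 min = 7680 s.
A emits 25 × 7680 = 192000 frames; B emits 24 × 7680 = 184320.
Difference = 7680 frames; B is behind A.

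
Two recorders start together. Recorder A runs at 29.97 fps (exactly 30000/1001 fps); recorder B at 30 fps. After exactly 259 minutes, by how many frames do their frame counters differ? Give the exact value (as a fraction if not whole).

259 min = 15540 s.
A emits 30000/1001 × 15540 = 66600000/143 frames; B emits 30 × 15540 = 466200.
Difference = 66600/143 frames (≈ 465.7343); B is ahead of A.

66600/143 frames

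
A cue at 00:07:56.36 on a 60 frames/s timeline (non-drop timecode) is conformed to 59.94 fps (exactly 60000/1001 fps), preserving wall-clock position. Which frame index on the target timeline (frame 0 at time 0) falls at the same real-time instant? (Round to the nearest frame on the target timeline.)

frame 28567

Source frame index: (0×3600 + 7×60 + 56) × 60 + 36 = 28596.
Real time: 28596 / (60) = 2383/5 s.
Target frame: (2383/5) × (60000/1001) = 28596000/1001 ≈ 28567.433 → 28567.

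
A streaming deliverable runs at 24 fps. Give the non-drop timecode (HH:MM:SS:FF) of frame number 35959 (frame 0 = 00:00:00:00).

35959 ÷ 24 = 1498 full seconds, remainder 7 frames.
1498 s = 0 h 24 min 58 s.
Timecode: 00:24:58:07.

00:24:58:07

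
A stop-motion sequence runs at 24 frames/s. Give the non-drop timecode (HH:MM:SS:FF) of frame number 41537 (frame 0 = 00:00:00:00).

41537 ÷ 24 = 1730 full seconds, remainder 17 frames.
1730 s = 0 h 28 min 50 s.
Timecode: 00:28:50:17.

00:28:50:17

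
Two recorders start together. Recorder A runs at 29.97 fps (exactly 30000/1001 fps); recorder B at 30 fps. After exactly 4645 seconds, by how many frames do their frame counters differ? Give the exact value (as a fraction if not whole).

A emits 30000/1001 × 4645 = 139350000/1001 frames; B emits 30 × 4645 = 139350.
Difference = 139350/1001 frames (≈ 139.2108); B is ahead of A.

139350/1001 frames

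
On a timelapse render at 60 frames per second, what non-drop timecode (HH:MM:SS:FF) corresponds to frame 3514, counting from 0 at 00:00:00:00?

3514 ÷ 60 = 58 full seconds, remainder 34 frames.
58 s = 0 h 0 min 58 s.
Timecode: 00:00:58:34.

00:00:58:34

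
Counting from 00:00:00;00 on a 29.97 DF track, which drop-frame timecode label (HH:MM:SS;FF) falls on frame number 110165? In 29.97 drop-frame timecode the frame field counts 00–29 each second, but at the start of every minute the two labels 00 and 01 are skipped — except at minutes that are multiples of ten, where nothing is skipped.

Each 10-minute DF block holds 10 × 60 × 30 − 9 × 2 = 17982 frames. 110165 ÷ 17982 → 6 full blocks, remainder 2273.
Within the partial block the first minute is 1800 frames and each further minute 1798, so 1 further minute boundary passed. Total skipped labels = 18 × 6 + 2 × 1 = 110.
Non-drop label index = 110165 + 110 = 110275; at 30 labels/s that is 01:01:15:25, i.e. DF 01:01:15;25.

01:01:15;25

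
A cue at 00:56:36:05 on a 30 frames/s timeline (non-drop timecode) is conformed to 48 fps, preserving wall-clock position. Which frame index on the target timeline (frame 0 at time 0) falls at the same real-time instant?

Source frame index: (0×3600 + 56×60 + 36) × 30 + 5 = 101885.
Real time: 101885 / (30) = 20377/6 s.
Target frame: (20377/6) × (48) = 163016.

frame 163016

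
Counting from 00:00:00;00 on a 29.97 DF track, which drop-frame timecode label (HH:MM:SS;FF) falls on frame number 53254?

00:29:36;28

Each 10-minute DF block holds 10 × 60 × 30 − 9 × 2 = 17982 frames. 53254 ÷ 17982 → 2 full blocks, remainder 17290.
Within the partial block the first minute is 1800 frames and each further minute 1798, so 9 further minute boundaries passed. Total skipped labels = 18 × 2 + 2 × 9 = 54.
Non-drop label index = 53254 + 54 = 53308; at 30 labels/s that is 00:29:36:28, i.e. DF 00:29:36;28.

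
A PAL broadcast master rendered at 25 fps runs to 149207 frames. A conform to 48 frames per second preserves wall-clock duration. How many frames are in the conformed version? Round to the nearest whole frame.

286477 frames

Frames at target rate = 149207 × (48) / (25) = 7161936/25 ≈ 286477.440.
Nearest whole frame: 286477.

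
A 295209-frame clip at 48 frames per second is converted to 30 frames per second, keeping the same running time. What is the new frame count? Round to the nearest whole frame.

Frames at target rate = 295209 × (30) / (48) = 1476045/8 ≈ 184505.625.
Nearest whole frame: 184506.

184506 frames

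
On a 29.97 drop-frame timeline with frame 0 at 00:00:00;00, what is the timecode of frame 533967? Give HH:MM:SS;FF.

Ten DF minutes hold 17982 frames, so frame 533967 lies in block 29 (frames 521478–539459) with 12489 frames into that block.
The block's first minute is 1800 frames and the rest 1798 each; 12489 frames reaches minute 6, so 29 × 18 + 6 × 2 = 534 labels have been skipped so far.
Adding those back, label number 533967 + 534 = 534501 at 30 labels/s is 17816 s + 21 f = 4 h 56 min 56 s frame 21, i.e. 04:56:56;21.

04:56:56;21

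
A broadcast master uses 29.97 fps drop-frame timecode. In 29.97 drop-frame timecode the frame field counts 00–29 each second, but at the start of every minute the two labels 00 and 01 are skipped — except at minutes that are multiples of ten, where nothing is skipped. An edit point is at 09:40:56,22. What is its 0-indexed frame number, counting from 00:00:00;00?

As if non-drop at 30 labels/s: (9 × 3600 + 40 × 60 + 56) × 30 + 22 = 1045702.
Minute boundaries passed: 580; those not divisible by 10: 580 − 58 = 522; dropped labels = 2 × 522 = 1044.
Actual frame index = 1045702 − 1044 = 1044658.

1044658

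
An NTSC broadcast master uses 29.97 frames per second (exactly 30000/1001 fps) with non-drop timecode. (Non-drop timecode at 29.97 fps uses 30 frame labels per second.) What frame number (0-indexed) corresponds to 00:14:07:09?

Total seconds to the label: (0 × 3600 + 14 × 60 + 7) = 847.
Frame index = 847 × 30 + 9 = 25419.

25419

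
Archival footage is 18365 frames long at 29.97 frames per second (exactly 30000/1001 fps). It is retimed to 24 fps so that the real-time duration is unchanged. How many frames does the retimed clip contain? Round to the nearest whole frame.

Frames at target rate = 18365 × (24) / (30000/1001) = 3676673/250 ≈ 14706.692.
Nearest whole frame: 14707.

14707 frames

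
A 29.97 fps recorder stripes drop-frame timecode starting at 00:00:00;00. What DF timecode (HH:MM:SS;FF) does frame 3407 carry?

00:01:53;19

Each 10-minute DF block holds 10 × 60 × 30 − 9 × 2 = 17982 frames. 3407 ÷ 17982 → 0 full blocks, remainder 3407.
Within the partial block the first minute is 1800 frames and each further minute 1798, so 1 further minute boundary passed. Total skipped labels = 18 × 0 + 2 × 1 = 2.
Non-drop label index = 3407 + 2 = 3409; at 30 labels/s that is 00:01:53:19, i.e. DF 00:01:53;19.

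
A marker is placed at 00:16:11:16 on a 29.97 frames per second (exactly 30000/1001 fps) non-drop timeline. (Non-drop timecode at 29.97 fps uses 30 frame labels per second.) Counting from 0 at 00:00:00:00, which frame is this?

29146

Total seconds to the label: (0 × 3600 + 16 × 60 + 11) = 971.
Frame index = 971 × 30 + 16 = 29146.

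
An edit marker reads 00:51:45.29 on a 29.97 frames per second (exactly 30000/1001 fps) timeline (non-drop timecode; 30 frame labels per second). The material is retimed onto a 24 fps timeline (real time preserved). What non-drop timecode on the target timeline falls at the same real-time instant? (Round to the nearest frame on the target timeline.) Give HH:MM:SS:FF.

00:51:49:02

Source frame index: (0×3600 + 51×60 + 45) × 30 + 29 = 93179.
Real time: 93179 / (30000/1001) = 93272179/30000 s.
Target frame: (93272179/30000) × (24) = 93272179/1250 ≈ 74617.743 → 74618.
At 24 labels/s: frame 74618 → 00:51:49:02.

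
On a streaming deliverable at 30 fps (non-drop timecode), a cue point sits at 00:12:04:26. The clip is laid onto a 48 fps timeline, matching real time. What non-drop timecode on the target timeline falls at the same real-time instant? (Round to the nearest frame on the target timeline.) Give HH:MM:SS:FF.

Source frame index: (0×3600 + 12×60 + 4) × 30 + 26 = 21746.
Real time: 21746 / (30) = 10873/15 s.
Target frame: (10873/15) × (48) = 173968/5 ≈ 34793.600 → 34794.
At 48 labels/s: frame 34794 → 00:12:04:42.

00:12:04:42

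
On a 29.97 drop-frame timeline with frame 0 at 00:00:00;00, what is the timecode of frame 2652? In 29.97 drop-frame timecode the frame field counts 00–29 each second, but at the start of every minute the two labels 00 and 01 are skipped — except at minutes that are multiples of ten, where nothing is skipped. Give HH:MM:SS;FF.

Ten DF minutes hold 17982 frames, so frame 2652 lies in block 0 (frames 0–17981) with 2652 frames into that block.
The block's first minute is 1800 frames and the rest 1798 each; 2652 frames reaches minute 1, so 0 × 18 + 1 × 2 = 2 labels have been skipped so far.
Adding those back, label number 2652 + 2 = 2654 at 30 labels/s is 88 s + 14 f = 0 h 1 min 28 s frame 14, i.e. 00:01:28;14.

00:01:28;14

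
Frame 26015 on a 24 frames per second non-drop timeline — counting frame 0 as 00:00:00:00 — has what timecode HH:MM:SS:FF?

00:18:03:23

26015 ÷ 24 = 1083 full seconds, remainder 23 frames.
1083 s = 0 h 18 min 3 s.
Timecode: 00:18:03:23.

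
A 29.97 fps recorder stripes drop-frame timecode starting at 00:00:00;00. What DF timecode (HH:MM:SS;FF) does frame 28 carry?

00:00:00;28

Ten DF minutes hold 17982 frames, so frame 28 lies in block 0 (frames 0–17981) with 28 frames into that block.
The block's first minute is 1800 frames and the rest 1798 each; 28 frames reaches minute 0, so 0 × 18 + 0 × 2 = 0 labels have been skipped so far.
Adding those back, label number 28 + 0 = 28 at 30 labels/s is 0 s + 28 f = 0 h 0 min 0 s frame 28, i.e. 00:00:00;28.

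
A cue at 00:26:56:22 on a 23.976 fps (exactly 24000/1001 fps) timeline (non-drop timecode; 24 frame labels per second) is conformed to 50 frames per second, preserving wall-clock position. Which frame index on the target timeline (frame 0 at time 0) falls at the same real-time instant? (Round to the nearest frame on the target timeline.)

frame 80927

Source frame index: (0×3600 + 26×60 + 56) × 24 + 22 = 38806.
Real time: 38806 / (24000/1001) = 19422403/12000 s.
Target frame: (19422403/12000) × (50) = 19422403/240 ≈ 80926.679 → 80927.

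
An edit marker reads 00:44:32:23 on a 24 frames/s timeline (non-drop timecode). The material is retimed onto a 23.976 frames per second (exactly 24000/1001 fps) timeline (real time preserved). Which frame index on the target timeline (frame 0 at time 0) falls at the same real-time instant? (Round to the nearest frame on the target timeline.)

frame 64087

Source frame index: (0×3600 + 44×60 + 32) × 24 + 23 = 64151.
Real time: 64151 / (24) = 64151/24 s.
Target frame: (64151/24) × (24000/1001) = 64151000/1001 ≈ 64086.913 → 64087.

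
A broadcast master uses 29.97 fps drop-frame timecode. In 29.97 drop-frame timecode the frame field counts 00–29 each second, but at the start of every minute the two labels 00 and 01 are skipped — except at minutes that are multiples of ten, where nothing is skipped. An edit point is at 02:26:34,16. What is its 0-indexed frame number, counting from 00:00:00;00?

Complete 10-minute blocks: 14, each 17982 frames → 251748.
Remaining 6 whole minutes in the current block: 1800 + 5 × 1798 = 10790 frames.
Within the current minute: 34 × 30 + 16 − 2 = 1034 (labels ;00/;01 skipped at this minute). Total = 251748 + 10790 + 1034 = 263572.

263572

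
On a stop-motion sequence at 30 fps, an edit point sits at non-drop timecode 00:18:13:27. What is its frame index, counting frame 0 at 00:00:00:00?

32817

Total seconds to the label: (0 × 3600 + 18 × 60 + 13) = 1093.
Frame index = 1093 × 30 + 27 = 32817.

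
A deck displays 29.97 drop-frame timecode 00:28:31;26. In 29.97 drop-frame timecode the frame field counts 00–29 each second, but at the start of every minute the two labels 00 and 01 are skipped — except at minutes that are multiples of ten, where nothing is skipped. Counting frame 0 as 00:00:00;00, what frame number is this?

Complete 10-minute blocks: 2, each 17982 frames → 35964.
Remaining 8 whole minutes in the current block: 1800 + 7 × 1798 = 14386 frames.
Within the current minute: 31 × 30 + 26 − 2 = 954 (labels ;00/;01 skipped at this minute). Total = 35964 + 14386 + 954 = 51304.

51304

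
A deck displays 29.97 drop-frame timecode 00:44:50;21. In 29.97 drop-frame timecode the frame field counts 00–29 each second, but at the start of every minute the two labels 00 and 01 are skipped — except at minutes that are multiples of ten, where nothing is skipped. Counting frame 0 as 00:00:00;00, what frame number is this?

Complete 10-minute blocks: 4, each 17982 frames → 71928.
Remaining 4 whole minutes in the current block: 1800 + 3 × 1798 = 7194 frames.
Within the current minute: 50 × 30 + 21 − 2 = 1519 (labels ;00/;01 skipped at this minute). Total = 71928 + 7194 + 1519 = 80641.

80641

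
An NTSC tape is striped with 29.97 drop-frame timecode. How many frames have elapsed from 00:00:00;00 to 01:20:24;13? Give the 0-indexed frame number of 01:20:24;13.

144589

As if non-drop at 30 labels/s: (1 × 3600 + 20 × 60 + 24) × 30 + 13 = 144733.
Minute boundaries passed: 80; those not divisible by 10: 80 − 8 = 72; dropped labels = 2 × 72 = 144.
Actual frame index = 144733 − 144 = 144589.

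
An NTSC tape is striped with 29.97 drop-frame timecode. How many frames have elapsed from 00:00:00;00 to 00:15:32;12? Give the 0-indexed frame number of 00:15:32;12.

As if non-drop at 30 labels/s: (0 × 3600 + 15 × 60 + 32) × 30 + 12 = 27972.
Minute boundaries passed: 15; those not divisible by 10: 15 − 1 = 14; dropped labels = 2 × 14 = 28.
Actual frame index = 27972 − 28 = 27944.

27944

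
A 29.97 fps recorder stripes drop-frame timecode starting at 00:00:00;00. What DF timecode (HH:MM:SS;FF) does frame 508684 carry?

04:42:53;02

Ten DF minutes hold 17982 frames, so frame 508684 lies in block 28 (frames 503496–521477) with 5188 frames into that block.
The block's first minute is 1800 frames and the rest 1798 each; 5188 frames reaches minute 2, so 28 × 18 + 2 × 2 = 508 labels have been skipped so far.
Adding those back, label number 508684 + 508 = 509192 at 30 labels/s is 16973 s + 2 f = 4 h 42 min 53 s frame 2, i.e. 04:42:53;02.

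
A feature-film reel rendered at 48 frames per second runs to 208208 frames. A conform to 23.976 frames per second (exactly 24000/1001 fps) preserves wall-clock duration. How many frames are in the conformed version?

104000 frames

Target frames = source frames × (target rate / source rate) = 208208 × (24000/1001)/(48) = 208208 × 500/1001 = 104000.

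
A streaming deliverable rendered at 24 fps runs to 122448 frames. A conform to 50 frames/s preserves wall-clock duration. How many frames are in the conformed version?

255100 frames

Target frames = source frames × (target rate / source rate) = 122448 × (50)/(24) = 122448 × 25/12 = 255100.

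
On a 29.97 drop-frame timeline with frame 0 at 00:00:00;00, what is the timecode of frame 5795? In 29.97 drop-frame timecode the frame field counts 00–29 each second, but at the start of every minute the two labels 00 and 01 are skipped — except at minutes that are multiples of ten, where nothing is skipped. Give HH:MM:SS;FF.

00:03:13;11

Each 10-minute DF block holds 10 × 60 × 30 − 9 × 2 = 17982 frames. 5795 ÷ 17982 → 0 full blocks, remainder 5795.
Within the partial block the first minute is 1800 frames and each further minute 1798, so 3 further minute boundaries passed. Total skipped labels = 18 × 0 + 2 × 3 = 6.
Non-drop label index = 5795 + 6 = 5801; at 30 labels/s that is 00:03:13:11, i.e. DF 00:03:13;11.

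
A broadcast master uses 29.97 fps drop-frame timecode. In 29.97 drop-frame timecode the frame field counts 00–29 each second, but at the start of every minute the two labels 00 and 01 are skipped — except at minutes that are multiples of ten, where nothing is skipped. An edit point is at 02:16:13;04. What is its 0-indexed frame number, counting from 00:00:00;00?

Complete 10-minute blocks: 13, each 17982 frames → 233766.
Remaining 6 whole minutes in the current block: 1800 + 5 × 1798 = 10790 frames.
Within the current minute: 13 × 30 + 4 − 2 = 392 (labels ;00/;01 skipped at this minute). Total = 233766 + 10790 + 392 = 244948.

244948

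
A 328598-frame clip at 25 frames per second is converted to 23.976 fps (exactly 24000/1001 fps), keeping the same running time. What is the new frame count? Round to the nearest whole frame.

315139 frames

Frames at target rate = 328598 × (24000/1001) / (25) = 315454080/1001 ≈ 315138.941.
Nearest whole frame: 315139.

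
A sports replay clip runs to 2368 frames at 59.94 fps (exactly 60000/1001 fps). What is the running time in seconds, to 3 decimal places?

Running time = 2368 × 1001/60000 = 74074/1875 s ≈ 39.506 s.

39.506 seconds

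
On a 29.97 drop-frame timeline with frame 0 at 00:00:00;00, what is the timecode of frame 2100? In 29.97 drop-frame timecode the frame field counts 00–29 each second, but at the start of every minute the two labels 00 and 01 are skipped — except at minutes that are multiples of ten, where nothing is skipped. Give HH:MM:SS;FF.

00:01:10;02

Ten DF minutes hold 17982 frames, so frame 2100 lies in block 0 (frames 0–17981) with 2100 frames into that block.
The block's first minute is 1800 frames and the rest 1798 each; 2100 frames reaches minute 1, so 0 × 18 + 1 × 2 = 2 labels have been skipped so far.
Adding those back, label number 2100 + 2 = 2102 at 30 labels/s is 70 s + 2 f = 0 h 1 min 10 s frame 2, i.e. 00:01:10;02.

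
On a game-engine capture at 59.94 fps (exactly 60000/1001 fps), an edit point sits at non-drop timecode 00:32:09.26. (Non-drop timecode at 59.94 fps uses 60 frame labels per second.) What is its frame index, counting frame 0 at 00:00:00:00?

Total seconds to the label: (0 × 3600 + 32 × 60 + 9) = 1929.
Frame index = 1929 × 60 + 26 = 115766.

115766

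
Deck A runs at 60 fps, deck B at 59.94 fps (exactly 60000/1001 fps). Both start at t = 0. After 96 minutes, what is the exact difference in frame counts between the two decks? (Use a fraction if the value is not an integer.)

96 min = 5760 s.
A emits 60 × 5760 = 345600 frames; B emits 60000/1001 × 5760 = 345600000/1001.
Difference = 345600/1001 frames (≈ 345.2547); B is behind A.

345600/1001 frames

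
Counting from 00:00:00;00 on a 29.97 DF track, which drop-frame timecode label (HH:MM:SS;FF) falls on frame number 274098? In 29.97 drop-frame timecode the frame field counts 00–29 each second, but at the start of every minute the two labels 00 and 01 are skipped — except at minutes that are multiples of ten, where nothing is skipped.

02:32:25;22

Each 10-minute DF block holds 10 × 60 × 30 − 9 × 2 = 17982 frames. 274098 ÷ 17982 → 15 full blocks, remainder 4368.
Within the partial block the first minute is 1800 frames and each further minute 1798, so 2 further minute boundaries passed. Total skipped labels = 18 × 15 + 2 × 2 = 274.
Non-drop label index = 274098 + 274 = 274372; at 30 labels/s that is 02:32:25:22, i.e. DF 02:32:25;22.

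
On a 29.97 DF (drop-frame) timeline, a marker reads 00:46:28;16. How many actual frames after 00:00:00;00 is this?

Complete 10-minute blocks: 4, each 17982 frames → 71928.
Remaining 6 whole minutes in the current block: 1800 + 5 × 1798 = 10790 frames.
Within the current minute: 28 × 30 + 16 − 2 = 854 (labels ;00/;01 skipped at this minute). Total = 71928 + 10790 + 854 = 83572.

83572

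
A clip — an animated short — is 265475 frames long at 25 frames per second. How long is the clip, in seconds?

10619 seconds

Running time = 265475 / (25) = 10619 s.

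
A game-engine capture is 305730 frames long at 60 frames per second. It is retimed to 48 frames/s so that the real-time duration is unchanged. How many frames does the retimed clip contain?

Target frames = source frames × (target rate / source rate) = 305730 × (48)/(60) = 305730 × 4/5 = 244584.

244584 frames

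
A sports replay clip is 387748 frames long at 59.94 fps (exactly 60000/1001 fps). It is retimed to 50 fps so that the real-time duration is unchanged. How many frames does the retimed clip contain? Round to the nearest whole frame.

323446 frames

Frames at target rate = 387748 × (50) / (60000/1001) = 97033937/300 ≈ 323446.457.
Nearest whole frame: 323446.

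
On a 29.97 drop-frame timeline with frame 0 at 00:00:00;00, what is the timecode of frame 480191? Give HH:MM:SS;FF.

04:27:02;13

Each 10-minute DF block holds 10 × 60 × 30 − 9 × 2 = 17982 frames. 480191 ÷ 17982 → 26 full blocks, remainder 12659.
Within the partial block the first minute is 1800 frames and each further minute 1798, so 7 further minute boundaries passed. Total skipped labels = 18 × 26 + 2 × 7 = 482.
Non-drop label index = 480191 + 482 = 480673; at 30 labels/s that is 04:27:02:13, i.e. DF 04:27:02;13.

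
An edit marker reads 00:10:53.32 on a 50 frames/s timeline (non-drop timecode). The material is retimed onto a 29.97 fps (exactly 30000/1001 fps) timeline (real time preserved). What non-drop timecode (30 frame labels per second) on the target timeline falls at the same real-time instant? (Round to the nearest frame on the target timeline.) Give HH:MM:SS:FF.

00:10:53:00

Source frame index: (0×3600 + 10×60 + 53) × 50 + 32 = 32682.
Real time: 32682 / (50) = 16341/25 s.
Target frame: (16341/25) × (30000/1001) = 1508400/77 ≈ 19589.610 → 19590.
At 30 labels/s: frame 19590 → 00:10:53:00.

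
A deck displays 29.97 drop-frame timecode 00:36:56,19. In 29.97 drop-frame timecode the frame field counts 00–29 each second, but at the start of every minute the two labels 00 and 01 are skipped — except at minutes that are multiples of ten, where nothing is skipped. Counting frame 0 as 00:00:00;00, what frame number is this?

As if non-drop at 30 labels/s: (0 × 3600 + 36 × 60 + 56) × 30 + 19 = 66499.
Minute boundaries passed: 36; those not divisible by 10: 36 − 3 = 33; dropped labels = 2 × 33 = 66.
Actual frame index = 66499 − 66 = 66433.

66433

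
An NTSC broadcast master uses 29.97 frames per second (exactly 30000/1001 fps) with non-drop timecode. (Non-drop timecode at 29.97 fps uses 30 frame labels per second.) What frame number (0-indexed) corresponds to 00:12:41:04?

Total seconds to the label: (0 × 3600 + 12 × 60 + 41) = 761.
Frame index = 761 × 30 + 4 = 22834.

22834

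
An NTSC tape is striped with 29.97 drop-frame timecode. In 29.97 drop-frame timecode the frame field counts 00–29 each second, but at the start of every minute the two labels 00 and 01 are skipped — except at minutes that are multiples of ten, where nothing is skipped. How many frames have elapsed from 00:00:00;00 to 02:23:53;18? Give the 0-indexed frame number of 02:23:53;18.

258750

As if non-drop at 30 labels/s: (2 × 3600 + 23 × 60 + 53) × 30 + 18 = 259008.
Minute boundaries passed: 143; those not divisible by 10: 143 − 14 = 129; dropped labels = 2 × 129 = 258.
Actual frame index = 259008 − 258 = 258750.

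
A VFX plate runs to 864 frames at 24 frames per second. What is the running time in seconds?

36 seconds

Running time = 864 / (24) = 36 s.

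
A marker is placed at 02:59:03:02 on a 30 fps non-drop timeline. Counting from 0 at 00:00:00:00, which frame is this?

Total seconds to the label: (2 × 3600 + 59 × 60 + 3) = 10743.
Frame index = 10743 × 30 + 2 = 322292.

322292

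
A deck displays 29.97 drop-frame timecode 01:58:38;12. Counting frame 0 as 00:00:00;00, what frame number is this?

Complete 10-minute blocks: 11, each 17982 frames → 197802.
Remaining 8 whole minutes in the current block: 1800 + 7 × 1798 = 14386 frames.
Within the current minute: 38 × 30 + 12 − 2 = 1150 (labels ;00/;01 skipped at this minute). Total = 197802 + 14386 + 1150 = 213338.

213338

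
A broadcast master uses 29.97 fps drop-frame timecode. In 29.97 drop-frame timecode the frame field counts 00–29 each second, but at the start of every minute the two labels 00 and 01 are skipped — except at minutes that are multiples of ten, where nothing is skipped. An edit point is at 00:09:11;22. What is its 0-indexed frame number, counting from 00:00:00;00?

As if non-drop at 30 labels/s: (0 × 3600 + 9 × 60 + 11) × 30 + 22 = 16552.
Minute boundaries passed: 9; those not divisible by 10: 9 − 0 = 9; dropped labels = 2 × 9 = 18.
Actual frame index = 16552 − 18 = 16534.

16534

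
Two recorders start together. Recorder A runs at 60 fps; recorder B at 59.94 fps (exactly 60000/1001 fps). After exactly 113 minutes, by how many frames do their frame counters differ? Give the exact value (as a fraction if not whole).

406800/1001 frames

113 min = 6780 s.
A emits 60 × 6780 = 406800 frames; B emits 60000/1001 × 6780 = 406800000/1001.
Difference = 406800/1001 frames (≈ 406.3936); B is behind A.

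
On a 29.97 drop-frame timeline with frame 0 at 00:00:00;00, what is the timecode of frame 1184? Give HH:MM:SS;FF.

Each 10-minute DF block holds 10 × 60 × 30 − 9 × 2 = 17982 frames. 1184 ÷ 17982 → 0 full blocks, remainder 1184.
Within the partial block the first minute is 1800 frames and each further minute 1798, so 0 further minute boundaries passed. Total skipped labels = 18 × 0 + 2 × 0 = 0.
Non-drop label index = 1184 + 0 = 1184; at 30 labels/s that is 00:00:39:14, i.e. DF 00:00:39;14.

00:00:39;14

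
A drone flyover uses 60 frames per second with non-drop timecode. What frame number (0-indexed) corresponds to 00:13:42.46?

Total seconds to the label: (0 × 3600 + 13 × 60 + 42) = 822.
Frame index = 822 × 60 + 46 = 49366.

frame 49366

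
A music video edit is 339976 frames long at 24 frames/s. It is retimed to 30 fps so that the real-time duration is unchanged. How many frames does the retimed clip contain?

Target frames = source frames × (target rate / source rate) = 339976 × (30)/(24) = 339976 × 5/4 = 424970.

424970 frames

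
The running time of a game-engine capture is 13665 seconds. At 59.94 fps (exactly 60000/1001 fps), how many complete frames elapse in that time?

819080 frames

Frames = 13665 × 60000/1001 = 819900000/1001 ≈ 819080.9191.
Complete frames: 819080.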